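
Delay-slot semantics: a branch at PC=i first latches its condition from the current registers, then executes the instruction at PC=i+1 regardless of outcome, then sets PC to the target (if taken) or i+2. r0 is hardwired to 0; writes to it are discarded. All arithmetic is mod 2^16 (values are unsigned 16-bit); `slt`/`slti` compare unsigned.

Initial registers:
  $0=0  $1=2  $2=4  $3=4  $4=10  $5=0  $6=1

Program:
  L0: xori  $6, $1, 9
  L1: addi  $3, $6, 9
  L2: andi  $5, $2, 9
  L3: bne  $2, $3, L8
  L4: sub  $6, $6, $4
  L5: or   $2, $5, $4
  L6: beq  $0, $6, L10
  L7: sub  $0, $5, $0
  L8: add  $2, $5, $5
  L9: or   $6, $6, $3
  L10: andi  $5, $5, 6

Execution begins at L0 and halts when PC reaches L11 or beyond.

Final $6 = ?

  step pc=0: xori  $6, $1, 9  regs=(0,2,4,4,10,0,11)
  step pc=1: addi  $3, $6, 9  regs=(0,2,4,20,10,0,11)
  step pc=2: andi  $5, $2, 9  regs=(0,2,4,20,10,0,11)
  step pc=3: bne  $2, $3, L8  cond=T  regs=(0,2,4,20,10,0,11)
  step pc=4: sub  $6, $6, $4  regs=(0,2,4,20,10,0,1)
  step pc=8: add  $2, $5, $5  regs=(0,2,0,20,10,0,1)
  step pc=9: or   $6, $6, $3  regs=(0,2,0,20,10,0,21)
  step pc=10: andi  $5, $5, 6  regs=(0,2,0,20,10,0,21)

21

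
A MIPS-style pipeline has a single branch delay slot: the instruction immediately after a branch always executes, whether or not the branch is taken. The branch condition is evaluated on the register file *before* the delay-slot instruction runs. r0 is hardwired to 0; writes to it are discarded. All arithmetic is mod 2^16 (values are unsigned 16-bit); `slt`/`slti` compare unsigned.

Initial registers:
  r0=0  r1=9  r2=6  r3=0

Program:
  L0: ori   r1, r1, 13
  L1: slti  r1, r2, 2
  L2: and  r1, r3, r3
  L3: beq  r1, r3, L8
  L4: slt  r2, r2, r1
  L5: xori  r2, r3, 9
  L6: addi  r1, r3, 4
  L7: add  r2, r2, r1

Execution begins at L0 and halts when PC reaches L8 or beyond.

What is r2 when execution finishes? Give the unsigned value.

0

PC=0  ori   r1, r1, 13       | r0=0 r1=13 r2=6 r3=0
PC=1  slti  r1, r2, 2        | r0=0 r1=0 r2=6 r3=0
PC=2  and  r1, r3, r3        | r0=0 r1=0 r2=6 r3=0
PC=3  beq  r1, r3, L8        | r0=0 r1=0 r2=6 r3=0  [TAKEN]
PC=4  slt  r2, r2, r1        | r0=0 r1=0 r2=0 r3=0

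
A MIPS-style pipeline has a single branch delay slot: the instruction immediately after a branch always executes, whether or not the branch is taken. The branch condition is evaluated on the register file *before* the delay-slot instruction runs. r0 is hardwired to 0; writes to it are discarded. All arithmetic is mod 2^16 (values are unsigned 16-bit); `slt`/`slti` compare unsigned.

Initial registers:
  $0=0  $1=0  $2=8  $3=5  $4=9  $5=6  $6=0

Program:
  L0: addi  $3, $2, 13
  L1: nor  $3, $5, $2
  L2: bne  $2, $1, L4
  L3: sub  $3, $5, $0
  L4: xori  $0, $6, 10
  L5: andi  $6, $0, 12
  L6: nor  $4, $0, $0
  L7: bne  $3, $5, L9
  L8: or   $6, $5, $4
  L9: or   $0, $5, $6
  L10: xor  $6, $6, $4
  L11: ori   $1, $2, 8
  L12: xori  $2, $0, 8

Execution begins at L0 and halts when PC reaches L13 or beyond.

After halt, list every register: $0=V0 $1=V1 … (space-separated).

$0=0 $1=8 $2=8 $3=6 $4=65535 $5=6 $6=0

#0 addi  $3, $2, 13 ; 0/0/8/21/9/6/0
#1 nor  $3, $5, $2 ; 0/0/8/65521/9/6/0
#2 bne  $2, $1, L4 ; 0/0/8/65521/9/6/0 ; →target
#3 sub  $3, $5, $0 ; 0/0/8/6/9/6/0
#4 xori  $0, $6, 10 ; 0/0/8/6/9/6/0
#5 andi  $6, $0, 12 ; 0/0/8/6/9/6/0
#6 nor  $4, $0, $0 ; 0/0/8/6/65535/6/0
#7 bne  $3, $5, L9 ; 0/0/8/6/65535/6/0 ; →fallthru
#8 or   $6, $5, $4 ; 0/0/8/6/65535/6/65535
#9 or   $0, $5, $6 ; 0/0/8/6/65535/6/65535
#10 xor  $6, $6, $4 ; 0/0/8/6/65535/6/0
#11 ori   $1, $2, 8 ; 0/8/8/6/65535/6/0
#12 xori  $2, $0, 8 ; 0/8/8/6/65535/6/0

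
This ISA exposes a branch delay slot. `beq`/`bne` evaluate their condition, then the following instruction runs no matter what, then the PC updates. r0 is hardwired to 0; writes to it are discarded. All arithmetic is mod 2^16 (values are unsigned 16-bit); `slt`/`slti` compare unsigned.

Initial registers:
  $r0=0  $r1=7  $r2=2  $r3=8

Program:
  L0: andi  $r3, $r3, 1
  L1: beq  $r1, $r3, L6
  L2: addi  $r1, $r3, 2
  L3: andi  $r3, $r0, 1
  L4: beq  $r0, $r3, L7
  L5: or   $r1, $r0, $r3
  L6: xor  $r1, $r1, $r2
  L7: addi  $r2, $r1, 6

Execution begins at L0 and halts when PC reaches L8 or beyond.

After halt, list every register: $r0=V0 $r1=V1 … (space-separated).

$r0=0 $r1=0 $r2=6 $r3=0

[0] andi  $r3, $r3, 1  →  {$r0:0, $r1:7, $r2:2, $r3:0}
[1] beq  $r1, $r3, L6  →  {$r0:0, $r1:7, $r2:2, $r3:0}  ⟨branch fallthrough⟩
[2] addi  $r1, $r3, 2  →  {$r0:0, $r1:2, $r2:2, $r3:0}
[3] andi  $r3, $r0, 1  →  {$r0:0, $r1:2, $r2:2, $r3:0}
[4] beq  $r0, $r3, L7  →  {$r0:0, $r1:2, $r2:2, $r3:0}  ⟨branch taken⟩
[5] or   $r1, $r0, $r3  →  {$r0:0, $r1:0, $r2:2, $r3:0}
[7] addi  $r2, $r1, 6  →  {$r0:0, $r1:0, $r2:6, $r3:0}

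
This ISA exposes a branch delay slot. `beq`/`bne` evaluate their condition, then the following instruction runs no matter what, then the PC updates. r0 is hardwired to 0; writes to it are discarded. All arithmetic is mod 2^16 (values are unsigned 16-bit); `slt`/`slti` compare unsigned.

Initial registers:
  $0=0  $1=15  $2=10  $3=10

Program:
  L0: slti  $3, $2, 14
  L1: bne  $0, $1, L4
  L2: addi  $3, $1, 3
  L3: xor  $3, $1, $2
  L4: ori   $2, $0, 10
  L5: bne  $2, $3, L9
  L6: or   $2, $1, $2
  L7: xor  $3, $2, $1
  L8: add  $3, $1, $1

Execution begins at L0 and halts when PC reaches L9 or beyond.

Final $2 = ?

[0] slti  $3, $2, 14  →  {$0:0, $1:15, $2:10, $3:1}
[1] bne  $0, $1, L4  →  {$0:0, $1:15, $2:10, $3:1}  ⟨branch taken⟩
[2] addi  $3, $1, 3  →  {$0:0, $1:15, $2:10, $3:18}
[4] ori   $2, $0, 10  →  {$0:0, $1:15, $2:10, $3:18}
[5] bne  $2, $3, L9  →  {$0:0, $1:15, $2:10, $3:18}  ⟨branch taken⟩
[6] or   $2, $1, $2  →  {$0:0, $1:15, $2:15, $3:18}

15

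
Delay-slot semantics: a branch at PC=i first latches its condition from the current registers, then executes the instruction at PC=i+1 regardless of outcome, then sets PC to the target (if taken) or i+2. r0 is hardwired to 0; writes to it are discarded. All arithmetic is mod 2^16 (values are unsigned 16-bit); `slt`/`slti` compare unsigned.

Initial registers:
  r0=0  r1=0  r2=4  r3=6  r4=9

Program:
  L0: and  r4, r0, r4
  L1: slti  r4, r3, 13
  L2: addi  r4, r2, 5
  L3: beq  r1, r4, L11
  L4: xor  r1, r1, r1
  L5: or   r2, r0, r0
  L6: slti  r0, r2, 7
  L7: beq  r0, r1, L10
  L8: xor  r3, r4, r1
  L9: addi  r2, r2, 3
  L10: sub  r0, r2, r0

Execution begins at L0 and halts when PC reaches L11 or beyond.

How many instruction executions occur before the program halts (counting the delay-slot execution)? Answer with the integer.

  step pc=0: and  r4, r0, r4  regs=(0,0,4,6,0)
  step pc=1: slti  r4, r3, 13  regs=(0,0,4,6,1)
  step pc=2: addi  r4, r2, 5  regs=(0,0,4,6,9)
  step pc=3: beq  r1, r4, L11  cond=F  regs=(0,0,4,6,9)
  step pc=4: xor  r1, r1, r1  regs=(0,0,4,6,9)
  step pc=5: or   r2, r0, r0  regs=(0,0,0,6,9)
  step pc=6: slti  r0, r2, 7  regs=(0,0,0,6,9)
  step pc=7: beq  r0, r1, L10  cond=T  regs=(0,0,0,6,9)
  step pc=8: xor  r3, r4, r1  regs=(0,0,0,9,9)
  step pc=10: sub  r0, r2, r0  regs=(0,0,0,9,9)

10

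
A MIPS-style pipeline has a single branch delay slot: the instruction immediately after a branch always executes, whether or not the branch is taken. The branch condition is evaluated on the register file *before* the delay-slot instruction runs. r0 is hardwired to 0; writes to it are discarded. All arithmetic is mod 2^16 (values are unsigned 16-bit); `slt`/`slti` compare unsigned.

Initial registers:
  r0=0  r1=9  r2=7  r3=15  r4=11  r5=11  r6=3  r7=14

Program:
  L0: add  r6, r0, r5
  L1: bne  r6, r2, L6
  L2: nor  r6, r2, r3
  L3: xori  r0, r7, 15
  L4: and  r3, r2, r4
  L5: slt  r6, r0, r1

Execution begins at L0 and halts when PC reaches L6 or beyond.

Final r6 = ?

#0 add  r6, r0, r5 ; 0/9/7/15/11/11/11/14
#1 bne  r6, r2, L6 ; 0/9/7/15/11/11/11/14 ; →target
#2 nor  r6, r2, r3 ; 0/9/7/15/11/11/65520/14

65520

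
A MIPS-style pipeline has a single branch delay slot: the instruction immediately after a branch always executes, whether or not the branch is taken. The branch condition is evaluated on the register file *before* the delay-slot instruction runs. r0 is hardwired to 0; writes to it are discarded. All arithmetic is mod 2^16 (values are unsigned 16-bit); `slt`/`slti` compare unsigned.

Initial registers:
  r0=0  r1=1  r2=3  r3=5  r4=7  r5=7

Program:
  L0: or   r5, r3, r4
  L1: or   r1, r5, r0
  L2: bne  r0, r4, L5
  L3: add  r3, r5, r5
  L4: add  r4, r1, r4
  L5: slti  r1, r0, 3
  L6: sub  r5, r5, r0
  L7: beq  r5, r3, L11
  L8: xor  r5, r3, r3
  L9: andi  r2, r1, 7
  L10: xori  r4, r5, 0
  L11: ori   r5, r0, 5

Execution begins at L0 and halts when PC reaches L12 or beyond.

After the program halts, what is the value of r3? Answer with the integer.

14

PC=0  or   r5, r3, r4        | r0=0 r1=1 r2=3 r3=5 r4=7 r5=7
PC=1  or   r1, r5, r0        | r0=0 r1=7 r2=3 r3=5 r4=7 r5=7
PC=2  bne  r0, r4, L5        | r0=0 r1=7 r2=3 r3=5 r4=7 r5=7  [TAKEN]
PC=3  add  r3, r5, r5        | r0=0 r1=7 r2=3 r3=14 r4=7 r5=7
PC=5  slti  r1, r0, 3        | r0=0 r1=1 r2=3 r3=14 r4=7 r5=7
PC=6  sub  r5, r5, r0        | r0=0 r1=1 r2=3 r3=14 r4=7 r5=7
PC=7  beq  r5, r3, L11       | r0=0 r1=1 r2=3 r3=14 r4=7 r5=7  [not taken]
PC=8  xor  r5, r3, r3        | r0=0 r1=1 r2=3 r3=14 r4=7 r5=0
PC=9  andi  r2, r1, 7        | r0=0 r1=1 r2=1 r3=14 r4=7 r5=0
PC=10 xori  r4, r5, 0        | r0=0 r1=1 r2=1 r3=14 r4=0 r5=0
PC=11 ori   r5, r0, 5        | r0=0 r1=1 r2=1 r3=14 r4=0 r5=5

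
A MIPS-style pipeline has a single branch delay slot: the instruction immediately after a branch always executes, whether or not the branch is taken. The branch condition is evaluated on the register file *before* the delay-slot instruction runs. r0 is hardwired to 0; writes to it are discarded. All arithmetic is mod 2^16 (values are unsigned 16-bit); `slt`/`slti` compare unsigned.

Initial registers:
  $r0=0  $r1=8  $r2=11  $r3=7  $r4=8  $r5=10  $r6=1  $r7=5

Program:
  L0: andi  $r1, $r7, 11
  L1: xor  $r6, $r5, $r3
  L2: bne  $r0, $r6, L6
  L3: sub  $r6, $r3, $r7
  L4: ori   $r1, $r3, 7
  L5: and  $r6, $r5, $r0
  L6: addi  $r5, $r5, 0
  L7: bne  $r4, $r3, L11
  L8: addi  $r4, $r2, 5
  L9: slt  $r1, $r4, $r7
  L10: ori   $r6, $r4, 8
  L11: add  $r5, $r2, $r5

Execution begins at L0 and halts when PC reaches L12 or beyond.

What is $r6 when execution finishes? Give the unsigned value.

#0 andi  $r1, $r7, 11 ; 0/1/11/7/8/10/1/5
#1 xor  $r6, $r5, $r3 ; 0/1/11/7/8/10/13/5
#2 bne  $r0, $r6, L6 ; 0/1/11/7/8/10/13/5 ; →target
#3 sub  $r6, $r3, $r7 ; 0/1/11/7/8/10/2/5
#6 addi  $r5, $r5, 0 ; 0/1/11/7/8/10/2/5
#7 bne  $r4, $r3, L11 ; 0/1/11/7/8/10/2/5 ; →target
#8 addi  $r4, $r2, 5 ; 0/1/11/7/16/10/2/5
#11 add  $r5, $r2, $r5 ; 0/1/11/7/16/21/2/5

2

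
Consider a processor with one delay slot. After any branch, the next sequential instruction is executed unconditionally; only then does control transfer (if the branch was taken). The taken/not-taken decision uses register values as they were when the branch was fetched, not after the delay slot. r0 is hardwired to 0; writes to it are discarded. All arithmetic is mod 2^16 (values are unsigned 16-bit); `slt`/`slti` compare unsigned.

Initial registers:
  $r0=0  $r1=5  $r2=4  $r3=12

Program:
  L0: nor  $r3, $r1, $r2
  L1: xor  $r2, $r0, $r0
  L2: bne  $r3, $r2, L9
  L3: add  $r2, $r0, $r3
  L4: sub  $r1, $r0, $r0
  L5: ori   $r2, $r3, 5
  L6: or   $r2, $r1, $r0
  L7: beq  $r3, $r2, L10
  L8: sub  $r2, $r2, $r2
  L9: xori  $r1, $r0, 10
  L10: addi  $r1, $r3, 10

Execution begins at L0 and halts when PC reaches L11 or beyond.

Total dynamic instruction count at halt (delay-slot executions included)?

#0 nor  $r3, $r1, $r2 ; 0/5/4/65530
#1 xor  $r2, $r0, $r0 ; 0/5/0/65530
#2 bne  $r3, $r2, L9 ; 0/5/0/65530 ; →target
#3 add  $r2, $r0, $r3 ; 0/5/65530/65530
#9 xori  $r1, $r0, 10 ; 0/10/65530/65530
#10 addi  $r1, $r3, 10 ; 0/4/65530/65530

6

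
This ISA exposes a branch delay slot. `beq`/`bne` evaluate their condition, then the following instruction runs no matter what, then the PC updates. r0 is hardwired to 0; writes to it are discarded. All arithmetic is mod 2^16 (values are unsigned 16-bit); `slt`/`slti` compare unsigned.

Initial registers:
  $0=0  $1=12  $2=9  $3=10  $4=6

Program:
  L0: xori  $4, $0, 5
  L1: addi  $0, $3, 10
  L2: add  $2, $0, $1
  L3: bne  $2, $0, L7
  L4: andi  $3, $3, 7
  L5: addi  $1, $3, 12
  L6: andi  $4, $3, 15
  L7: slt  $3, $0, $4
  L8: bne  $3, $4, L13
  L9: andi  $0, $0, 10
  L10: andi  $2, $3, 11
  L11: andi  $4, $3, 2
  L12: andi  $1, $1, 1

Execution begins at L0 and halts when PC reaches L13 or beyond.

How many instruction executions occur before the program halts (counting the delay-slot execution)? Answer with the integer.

8

#0 xori  $4, $0, 5 ; 0/12/9/10/5
#1 addi  $0, $3, 10 ; 0/12/9/10/5
#2 add  $2, $0, $1 ; 0/12/12/10/5
#3 bne  $2, $0, L7 ; 0/12/12/10/5 ; →target
#4 andi  $3, $3, 7 ; 0/12/12/2/5
#7 slt  $3, $0, $4 ; 0/12/12/1/5
#8 bne  $3, $4, L13 ; 0/12/12/1/5 ; →target
#9 andi  $0, $0, 10 ; 0/12/12/1/5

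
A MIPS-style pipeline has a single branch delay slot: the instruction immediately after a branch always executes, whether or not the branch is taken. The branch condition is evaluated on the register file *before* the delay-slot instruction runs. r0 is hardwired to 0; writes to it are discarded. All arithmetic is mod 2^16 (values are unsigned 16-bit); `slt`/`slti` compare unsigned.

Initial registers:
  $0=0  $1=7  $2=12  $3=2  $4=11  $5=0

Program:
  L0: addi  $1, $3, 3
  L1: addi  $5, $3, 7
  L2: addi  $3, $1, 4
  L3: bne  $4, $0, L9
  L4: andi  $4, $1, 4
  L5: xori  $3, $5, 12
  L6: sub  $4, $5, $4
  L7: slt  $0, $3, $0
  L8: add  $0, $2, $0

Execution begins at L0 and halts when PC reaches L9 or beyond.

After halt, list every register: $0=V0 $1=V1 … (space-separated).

$0=0 $1=5 $2=12 $3=9 $4=4 $5=9

  step pc=0: addi  $1, $3, 3  regs=(0,5,12,2,11,0)
  step pc=1: addi  $5, $3, 7  regs=(0,5,12,2,11,9)
  step pc=2: addi  $3, $1, 4  regs=(0,5,12,9,11,9)
  step pc=3: bne  $4, $0, L9  cond=T  regs=(0,5,12,9,11,9)
  step pc=4: andi  $4, $1, 4  regs=(0,5,12,9,4,9)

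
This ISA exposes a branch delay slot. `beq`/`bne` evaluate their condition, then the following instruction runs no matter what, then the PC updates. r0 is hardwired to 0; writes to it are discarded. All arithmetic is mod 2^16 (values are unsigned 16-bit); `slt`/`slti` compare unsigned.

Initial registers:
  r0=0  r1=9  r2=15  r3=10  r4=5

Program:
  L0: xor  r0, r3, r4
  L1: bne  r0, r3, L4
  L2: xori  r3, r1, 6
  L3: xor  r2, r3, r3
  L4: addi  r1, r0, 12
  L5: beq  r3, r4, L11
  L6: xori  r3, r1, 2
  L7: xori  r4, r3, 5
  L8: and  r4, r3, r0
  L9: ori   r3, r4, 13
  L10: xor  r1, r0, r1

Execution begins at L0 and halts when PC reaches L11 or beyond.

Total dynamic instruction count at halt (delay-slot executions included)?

PC=0  xor  r0, r3, r4        | r0=0 r1=9 r2=15 r3=10 r4=5
PC=1  bne  r0, r3, L4        | r0=0 r1=9 r2=15 r3=10 r4=5  [TAKEN]
PC=2  xori  r3, r1, 6        | r0=0 r1=9 r2=15 r3=15 r4=5
PC=4  addi  r1, r0, 12       | r0=0 r1=12 r2=15 r3=15 r4=5
PC=5  beq  r3, r4, L11       | r0=0 r1=12 r2=15 r3=15 r4=5  [not taken]
PC=6  xori  r3, r1, 2        | r0=0 r1=12 r2=15 r3=14 r4=5
PC=7  xori  r4, r3, 5        | r0=0 r1=12 r2=15 r3=14 r4=11
PC=8  and  r4, r3, r0        | r0=0 r1=12 r2=15 r3=14 r4=0
PC=9  ori   r3, r4, 13       | r0=0 r1=12 r2=15 r3=13 r4=0
PC=10 xor  r1, r0, r1        | r0=0 r1=12 r2=15 r3=13 r4=0

10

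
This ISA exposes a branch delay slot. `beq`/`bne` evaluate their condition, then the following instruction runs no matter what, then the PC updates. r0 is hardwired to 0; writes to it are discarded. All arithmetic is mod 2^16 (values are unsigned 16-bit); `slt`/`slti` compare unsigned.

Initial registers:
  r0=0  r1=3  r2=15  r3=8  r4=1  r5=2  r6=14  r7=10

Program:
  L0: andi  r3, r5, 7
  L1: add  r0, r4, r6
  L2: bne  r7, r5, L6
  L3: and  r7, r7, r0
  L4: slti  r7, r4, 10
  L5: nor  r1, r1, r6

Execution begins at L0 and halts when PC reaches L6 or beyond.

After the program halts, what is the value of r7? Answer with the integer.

0

PC=0  andi  r3, r5, 7        | r0=0 r1=3 r2=15 r3=2 r4=1 r5=2 r6=14 r7=10
PC=1  add  r0, r4, r6        | r0=0 r1=3 r2=15 r3=2 r4=1 r5=2 r6=14 r7=10
PC=2  bne  r7, r5, L6        | r0=0 r1=3 r2=15 r3=2 r4=1 r5=2 r6=14 r7=10  [TAKEN]
PC=3  and  r7, r7, r0        | r0=0 r1=3 r2=15 r3=2 r4=1 r5=2 r6=14 r7=0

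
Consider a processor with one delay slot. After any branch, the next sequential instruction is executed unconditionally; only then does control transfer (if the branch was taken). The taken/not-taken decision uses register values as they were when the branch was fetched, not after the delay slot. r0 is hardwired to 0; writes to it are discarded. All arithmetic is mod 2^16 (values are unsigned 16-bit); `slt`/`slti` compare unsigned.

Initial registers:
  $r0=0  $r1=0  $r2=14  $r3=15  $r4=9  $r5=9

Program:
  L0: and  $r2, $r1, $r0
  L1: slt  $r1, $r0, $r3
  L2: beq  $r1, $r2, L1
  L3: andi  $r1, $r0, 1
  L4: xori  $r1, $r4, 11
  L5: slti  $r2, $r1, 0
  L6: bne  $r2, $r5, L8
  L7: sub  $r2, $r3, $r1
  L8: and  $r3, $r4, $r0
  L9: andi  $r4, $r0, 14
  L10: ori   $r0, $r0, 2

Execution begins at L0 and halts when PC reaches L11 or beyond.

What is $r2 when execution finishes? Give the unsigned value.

13

#0 and  $r2, $r1, $r0 ; 0/0/0/15/9/9
#1 slt  $r1, $r0, $r3 ; 0/1/0/15/9/9
#2 beq  $r1, $r2, L1 ; 0/1/0/15/9/9 ; →fallthru
#3 andi  $r1, $r0, 1 ; 0/0/0/15/9/9
#4 xori  $r1, $r4, 11 ; 0/2/0/15/9/9
#5 slti  $r2, $r1, 0 ; 0/2/0/15/9/9
#6 bne  $r2, $r5, L8 ; 0/2/0/15/9/9 ; →target
#7 sub  $r2, $r3, $r1 ; 0/2/13/15/9/9
#8 and  $r3, $r4, $r0 ; 0/2/13/0/9/9
#9 andi  $r4, $r0, 14 ; 0/2/13/0/0/9
#10 ori   $r0, $r0, 2 ; 0/2/13/0/0/9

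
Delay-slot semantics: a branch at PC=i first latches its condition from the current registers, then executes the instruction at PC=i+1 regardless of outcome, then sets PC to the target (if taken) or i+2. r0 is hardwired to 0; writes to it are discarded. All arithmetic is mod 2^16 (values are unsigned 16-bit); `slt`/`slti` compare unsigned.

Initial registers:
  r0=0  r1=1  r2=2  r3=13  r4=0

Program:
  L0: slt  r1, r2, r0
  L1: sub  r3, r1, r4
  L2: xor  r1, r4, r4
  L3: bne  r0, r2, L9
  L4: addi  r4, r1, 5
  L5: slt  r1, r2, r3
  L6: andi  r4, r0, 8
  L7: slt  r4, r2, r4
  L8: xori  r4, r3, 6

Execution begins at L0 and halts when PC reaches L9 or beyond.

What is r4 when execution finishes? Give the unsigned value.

5

PC=0  slt  r1, r2, r0        | r0=0 r1=0 r2=2 r3=13 r4=0
PC=1  sub  r3, r1, r4        | r0=0 r1=0 r2=2 r3=0 r4=0
PC=2  xor  r1, r4, r4        | r0=0 r1=0 r2=2 r3=0 r4=0
PC=3  bne  r0, r2, L9        | r0=0 r1=0 r2=2 r3=0 r4=0  [TAKEN]
PC=4  addi  r4, r1, 5        | r0=0 r1=0 r2=2 r3=0 r4=5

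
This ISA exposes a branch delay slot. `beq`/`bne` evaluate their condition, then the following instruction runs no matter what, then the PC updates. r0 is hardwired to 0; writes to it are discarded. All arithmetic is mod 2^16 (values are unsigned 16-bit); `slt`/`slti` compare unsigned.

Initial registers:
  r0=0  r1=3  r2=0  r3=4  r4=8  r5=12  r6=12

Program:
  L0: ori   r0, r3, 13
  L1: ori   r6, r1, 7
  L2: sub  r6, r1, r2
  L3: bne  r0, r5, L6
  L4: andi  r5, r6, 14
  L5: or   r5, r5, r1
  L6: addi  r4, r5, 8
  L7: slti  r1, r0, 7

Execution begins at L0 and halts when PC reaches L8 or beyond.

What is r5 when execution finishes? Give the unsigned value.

#0 ori   r0, r3, 13 ; 0/3/0/4/8/12/12
#1 ori   r6, r1, 7 ; 0/3/0/4/8/12/7
#2 sub  r6, r1, r2 ; 0/3/0/4/8/12/3
#3 bne  r0, r5, L6 ; 0/3/0/4/8/12/3 ; →target
#4 andi  r5, r6, 14 ; 0/3/0/4/8/2/3
#6 addi  r4, r5, 8 ; 0/3/0/4/10/2/3
#7 slti  r1, r0, 7 ; 0/1/0/4/10/2/3

2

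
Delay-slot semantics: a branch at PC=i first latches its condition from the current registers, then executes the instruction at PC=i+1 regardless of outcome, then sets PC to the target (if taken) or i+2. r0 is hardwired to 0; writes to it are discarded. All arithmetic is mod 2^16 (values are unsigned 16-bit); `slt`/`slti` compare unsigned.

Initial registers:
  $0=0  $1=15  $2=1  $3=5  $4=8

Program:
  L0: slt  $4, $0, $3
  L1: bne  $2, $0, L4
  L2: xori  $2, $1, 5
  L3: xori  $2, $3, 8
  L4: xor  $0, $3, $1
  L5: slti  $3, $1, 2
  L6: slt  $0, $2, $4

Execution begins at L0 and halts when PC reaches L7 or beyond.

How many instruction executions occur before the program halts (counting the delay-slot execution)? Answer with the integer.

#0 slt  $4, $0, $3 ; 0/15/1/5/1
#1 bne  $2, $0, L4 ; 0/15/1/5/1 ; →target
#2 xori  $2, $1, 5 ; 0/15/10/5/1
#4 xor  $0, $3, $1 ; 0/15/10/5/1
#5 slti  $3, $1, 2 ; 0/15/10/0/1
#6 slt  $0, $2, $4 ; 0/15/10/0/1

6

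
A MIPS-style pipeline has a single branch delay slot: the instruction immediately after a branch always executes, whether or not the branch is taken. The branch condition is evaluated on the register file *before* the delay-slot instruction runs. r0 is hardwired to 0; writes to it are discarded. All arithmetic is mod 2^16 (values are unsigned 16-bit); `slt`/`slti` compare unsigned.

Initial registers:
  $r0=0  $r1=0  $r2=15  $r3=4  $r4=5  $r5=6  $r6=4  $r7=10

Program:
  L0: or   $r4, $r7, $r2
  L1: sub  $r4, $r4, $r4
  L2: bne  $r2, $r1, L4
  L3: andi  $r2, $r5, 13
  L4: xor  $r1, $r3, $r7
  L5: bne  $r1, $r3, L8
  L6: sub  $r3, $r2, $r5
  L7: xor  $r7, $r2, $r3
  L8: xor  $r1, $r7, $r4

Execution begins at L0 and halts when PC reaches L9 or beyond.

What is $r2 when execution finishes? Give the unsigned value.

  step pc=0: or   $r4, $r7, $r2  regs=(0,0,15,4,15,6,4,10)
  step pc=1: sub  $r4, $r4, $r4  regs=(0,0,15,4,0,6,4,10)
  step pc=2: bne  $r2, $r1, L4  cond=T  regs=(0,0,15,4,0,6,4,10)
  step pc=3: andi  $r2, $r5, 13  regs=(0,0,4,4,0,6,4,10)
  step pc=4: xor  $r1, $r3, $r7  regs=(0,14,4,4,0,6,4,10)
  step pc=5: bne  $r1, $r3, L8  cond=T  regs=(0,14,4,4,0,6,4,10)
  step pc=6: sub  $r3, $r2, $r5  regs=(0,14,4,65534,0,6,4,10)
  step pc=8: xor  $r1, $r7, $r4  regs=(0,10,4,65534,0,6,4,10)

4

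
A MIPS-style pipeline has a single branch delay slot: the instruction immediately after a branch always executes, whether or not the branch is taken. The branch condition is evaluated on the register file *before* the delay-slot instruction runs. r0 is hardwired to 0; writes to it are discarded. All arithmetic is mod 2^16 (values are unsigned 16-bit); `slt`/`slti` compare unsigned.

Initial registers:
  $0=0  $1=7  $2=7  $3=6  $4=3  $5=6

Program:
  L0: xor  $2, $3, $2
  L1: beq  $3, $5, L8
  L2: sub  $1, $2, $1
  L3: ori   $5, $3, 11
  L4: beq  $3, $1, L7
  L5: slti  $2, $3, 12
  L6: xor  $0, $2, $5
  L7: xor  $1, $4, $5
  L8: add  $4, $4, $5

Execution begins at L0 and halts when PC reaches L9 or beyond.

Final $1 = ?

PC=0  xor  $2, $3, $2        | $0=0 $1=7 $2=1 $3=6 $4=3 $5=6
PC=1  beq  $3, $5, L8        | $0=0 $1=7 $2=1 $3=6 $4=3 $5=6  [TAKEN]
PC=2  sub  $1, $2, $1        | $0=0 $1=65530 $2=1 $3=6 $4=3 $5=6
PC=8  add  $4, $4, $5        | $0=0 $1=65530 $2=1 $3=6 $4=9 $5=6

65530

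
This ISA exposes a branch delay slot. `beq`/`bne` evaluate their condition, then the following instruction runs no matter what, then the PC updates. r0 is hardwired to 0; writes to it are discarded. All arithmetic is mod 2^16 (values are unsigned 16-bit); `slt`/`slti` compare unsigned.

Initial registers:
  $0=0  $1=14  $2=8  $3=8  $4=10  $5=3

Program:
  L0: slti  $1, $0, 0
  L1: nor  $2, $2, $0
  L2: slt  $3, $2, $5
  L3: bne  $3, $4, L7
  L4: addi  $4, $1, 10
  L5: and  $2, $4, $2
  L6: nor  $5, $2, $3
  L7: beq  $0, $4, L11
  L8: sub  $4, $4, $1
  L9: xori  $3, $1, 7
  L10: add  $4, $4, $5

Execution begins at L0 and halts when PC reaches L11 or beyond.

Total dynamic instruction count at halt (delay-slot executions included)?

9

[0] slti  $1, $0, 0  →  {$0:0, $1:0, $2:8, $3:8, $4:10, $5:3}
[1] nor  $2, $2, $0  →  {$0:0, $1:0, $2:65527, $3:8, $4:10, $5:3}
[2] slt  $3, $2, $5  →  {$0:0, $1:0, $2:65527, $3:0, $4:10, $5:3}
[3] bne  $3, $4, L7  →  {$0:0, $1:0, $2:65527, $3:0, $4:10, $5:3}  ⟨branch taken⟩
[4] addi  $4, $1, 10  →  {$0:0, $1:0, $2:65527, $3:0, $4:10, $5:3}
[7] beq  $0, $4, L11  →  {$0:0, $1:0, $2:65527, $3:0, $4:10, $5:3}  ⟨branch fallthrough⟩
[8] sub  $4, $4, $1  →  {$0:0, $1:0, $2:65527, $3:0, $4:10, $5:3}
[9] xori  $3, $1, 7  →  {$0:0, $1:0, $2:65527, $3:7, $4:10, $5:3}
[10] add  $4, $4, $5  →  {$0:0, $1:0, $2:65527, $3:7, $4:13, $5:3}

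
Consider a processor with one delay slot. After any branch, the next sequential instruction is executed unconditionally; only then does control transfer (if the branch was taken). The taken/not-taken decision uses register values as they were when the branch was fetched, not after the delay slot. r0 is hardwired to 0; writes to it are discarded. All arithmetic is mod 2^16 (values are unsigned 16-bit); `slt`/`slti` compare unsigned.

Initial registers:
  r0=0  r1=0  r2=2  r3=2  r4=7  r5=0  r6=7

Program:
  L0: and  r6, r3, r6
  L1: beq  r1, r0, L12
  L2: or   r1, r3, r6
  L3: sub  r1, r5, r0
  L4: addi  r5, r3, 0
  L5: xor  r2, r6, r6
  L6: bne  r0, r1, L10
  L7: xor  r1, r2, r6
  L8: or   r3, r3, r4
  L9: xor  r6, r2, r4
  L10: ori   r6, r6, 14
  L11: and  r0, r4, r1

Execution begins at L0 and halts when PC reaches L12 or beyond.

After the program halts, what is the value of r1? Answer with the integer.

PC=0  and  r6, r3, r6        | r0=0 r1=0 r2=2 r3=2 r4=7 r5=0 r6=2
PC=1  beq  r1, r0, L12       | r0=0 r1=0 r2=2 r3=2 r4=7 r5=0 r6=2  [TAKEN]
PC=2  or   r1, r3, r6        | r0=0 r1=2 r2=2 r3=2 r4=7 r5=0 r6=2

2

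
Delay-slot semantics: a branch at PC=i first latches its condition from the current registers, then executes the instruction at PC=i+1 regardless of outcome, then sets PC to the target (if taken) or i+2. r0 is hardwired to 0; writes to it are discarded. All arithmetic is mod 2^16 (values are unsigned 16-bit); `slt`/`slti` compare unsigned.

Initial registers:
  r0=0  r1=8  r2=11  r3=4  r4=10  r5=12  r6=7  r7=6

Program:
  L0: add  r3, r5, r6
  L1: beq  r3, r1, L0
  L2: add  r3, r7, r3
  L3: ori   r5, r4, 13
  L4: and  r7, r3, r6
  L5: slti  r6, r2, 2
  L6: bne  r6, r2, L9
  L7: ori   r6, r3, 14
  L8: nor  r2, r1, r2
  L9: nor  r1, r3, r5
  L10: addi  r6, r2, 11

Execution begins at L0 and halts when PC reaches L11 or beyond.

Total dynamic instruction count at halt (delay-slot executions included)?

10

[0] add  r3, r5, r6  →  {r0:0, r1:8, r2:11, r3:19, r4:10, r5:12, r6:7, r7:6}
[1] beq  r3, r1, L0  →  {r0:0, r1:8, r2:11, r3:19, r4:10, r5:12, r6:7, r7:6}  ⟨branch fallthrough⟩
[2] add  r3, r7, r3  →  {r0:0, r1:8, r2:11, r3:25, r4:10, r5:12, r6:7, r7:6}
[3] ori   r5, r4, 13  →  {r0:0, r1:8, r2:11, r3:25, r4:10, r5:15, r6:7, r7:6}
[4] and  r7, r3, r6  →  {r0:0, r1:8, r2:11, r3:25, r4:10, r5:15, r6:7, r7:1}
[5] slti  r6, r2, 2  →  {r0:0, r1:8, r2:11, r3:25, r4:10, r5:15, r6:0, r7:1}
[6] bne  r6, r2, L9  →  {r0:0, r1:8, r2:11, r3:25, r4:10, r5:15, r6:0, r7:1}  ⟨branch taken⟩
[7] ori   r6, r3, 14  →  {r0:0, r1:8, r2:11, r3:25, r4:10, r5:15, r6:31, r7:1}
[9] nor  r1, r3, r5  →  {r0:0, r1:65504, r2:11, r3:25, r4:10, r5:15, r6:31, r7:1}
[10] addi  r6, r2, 11  →  {r0:0, r1:65504, r2:11, r3:25, r4:10, r5:15, r6:22, r7:1}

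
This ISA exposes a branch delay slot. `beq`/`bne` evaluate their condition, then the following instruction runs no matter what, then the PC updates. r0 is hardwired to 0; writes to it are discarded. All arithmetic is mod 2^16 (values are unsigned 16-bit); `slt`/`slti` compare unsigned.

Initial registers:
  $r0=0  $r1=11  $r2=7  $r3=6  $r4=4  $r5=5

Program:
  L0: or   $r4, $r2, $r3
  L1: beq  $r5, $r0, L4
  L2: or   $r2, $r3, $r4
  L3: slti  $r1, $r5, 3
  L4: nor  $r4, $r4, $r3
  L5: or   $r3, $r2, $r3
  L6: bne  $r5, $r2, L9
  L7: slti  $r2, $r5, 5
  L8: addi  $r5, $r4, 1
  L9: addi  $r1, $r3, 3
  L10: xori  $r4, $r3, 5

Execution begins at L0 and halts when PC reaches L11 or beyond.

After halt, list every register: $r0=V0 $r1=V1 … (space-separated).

PC=0  or   $r4, $r2, $r3     | $r0=0 $r1=11 $r2=7 $r3=6 $r4=7 $r5=5
PC=1  beq  $r5, $r0, L4      | $r0=0 $r1=11 $r2=7 $r3=6 $r4=7 $r5=5  [not taken]
PC=2  or   $r2, $r3, $r4     | $r0=0 $r1=11 $r2=7 $r3=6 $r4=7 $r5=5
PC=3  slti  $r1, $r5, 3      | $r0=0 $r1=0 $r2=7 $r3=6 $r4=7 $r5=5
PC=4  nor  $r4, $r4, $r3     | $r0=0 $r1=0 $r2=7 $r3=6 $r4=65528 $r5=5
PC=5  or   $r3, $r2, $r3     | $r0=0 $r1=0 $r2=7 $r3=7 $r4=65528 $r5=5
PC=6  bne  $r5, $r2, L9      | $r0=0 $r1=0 $r2=7 $r3=7 $r4=65528 $r5=5  [TAKEN]
PC=7  slti  $r2, $r5, 5      | $r0=0 $r1=0 $r2=0 $r3=7 $r4=65528 $r5=5
PC=9  addi  $r1, $r3, 3      | $r0=0 $r1=10 $r2=0 $r3=7 $r4=65528 $r5=5
PC=10 xori  $r4, $r3, 5      | $r0=0 $r1=10 $r2=0 $r3=7 $r4=2 $r5=5

$r0=0 $r1=10 $r2=0 $r3=7 $r4=2 $r5=5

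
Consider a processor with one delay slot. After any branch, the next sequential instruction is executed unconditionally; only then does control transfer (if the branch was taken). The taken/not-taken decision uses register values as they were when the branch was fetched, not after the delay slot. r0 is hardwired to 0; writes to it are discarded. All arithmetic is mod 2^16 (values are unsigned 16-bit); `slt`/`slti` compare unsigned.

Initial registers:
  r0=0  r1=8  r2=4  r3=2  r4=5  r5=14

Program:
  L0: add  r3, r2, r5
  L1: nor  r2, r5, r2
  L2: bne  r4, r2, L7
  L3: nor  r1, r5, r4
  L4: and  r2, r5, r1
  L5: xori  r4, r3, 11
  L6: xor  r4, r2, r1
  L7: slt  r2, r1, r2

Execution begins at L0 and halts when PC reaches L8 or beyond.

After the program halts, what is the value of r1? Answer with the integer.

65520

  step pc=0: add  r3, r2, r5  regs=(0,8,4,18,5,14)
  step pc=1: nor  r2, r5, r2  regs=(0,8,65521,18,5,14)
  step pc=2: bne  r4, r2, L7  cond=T  regs=(0,8,65521,18,5,14)
  step pc=3: nor  r1, r5, r4  regs=(0,65520,65521,18,5,14)
  step pc=7: slt  r2, r1, r2  regs=(0,65520,1,18,5,14)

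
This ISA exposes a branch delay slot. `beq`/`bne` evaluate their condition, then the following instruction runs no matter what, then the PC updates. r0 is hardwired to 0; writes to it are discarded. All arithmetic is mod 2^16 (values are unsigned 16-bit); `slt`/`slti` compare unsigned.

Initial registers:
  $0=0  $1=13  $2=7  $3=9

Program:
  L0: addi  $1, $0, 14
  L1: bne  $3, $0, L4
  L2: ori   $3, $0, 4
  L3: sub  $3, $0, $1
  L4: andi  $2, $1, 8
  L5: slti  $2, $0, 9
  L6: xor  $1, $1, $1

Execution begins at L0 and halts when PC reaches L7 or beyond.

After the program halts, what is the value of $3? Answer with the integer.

PC=0  addi  $1, $0, 14       | $0=0 $1=14 $2=7 $3=9
PC=1  bne  $3, $0, L4        | $0=0 $1=14 $2=7 $3=9  [TAKEN]
PC=2  ori   $3, $0, 4        | $0=0 $1=14 $2=7 $3=4
PC=4  andi  $2, $1, 8        | $0=0 $1=14 $2=8 $3=4
PC=5  slti  $2, $0, 9        | $0=0 $1=14 $2=1 $3=4
PC=6  xor  $1, $1, $1        | $0=0 $1=0 $2=1 $3=4

4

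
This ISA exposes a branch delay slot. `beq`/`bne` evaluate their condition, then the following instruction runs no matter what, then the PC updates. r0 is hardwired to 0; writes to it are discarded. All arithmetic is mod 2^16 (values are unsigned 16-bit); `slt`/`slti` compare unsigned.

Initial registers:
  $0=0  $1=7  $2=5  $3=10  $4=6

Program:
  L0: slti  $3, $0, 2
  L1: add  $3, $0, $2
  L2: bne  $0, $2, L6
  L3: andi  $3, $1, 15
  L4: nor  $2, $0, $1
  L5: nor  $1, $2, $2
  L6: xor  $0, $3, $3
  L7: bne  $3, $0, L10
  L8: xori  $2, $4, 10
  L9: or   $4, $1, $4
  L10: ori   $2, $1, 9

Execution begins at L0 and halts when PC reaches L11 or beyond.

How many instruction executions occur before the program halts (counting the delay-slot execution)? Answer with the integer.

8

#0 slti  $3, $0, 2 ; 0/7/5/1/6
#1 add  $3, $0, $2 ; 0/7/5/5/6
#2 bne  $0, $2, L6 ; 0/7/5/5/6 ; →target
#3 andi  $3, $1, 15 ; 0/7/5/7/6
#6 xor  $0, $3, $3 ; 0/7/5/7/6
#7 bne  $3, $0, L10 ; 0/7/5/7/6 ; →target
#8 xori  $2, $4, 10 ; 0/7/12/7/6
#10 ori   $2, $1, 9 ; 0/7/15/7/6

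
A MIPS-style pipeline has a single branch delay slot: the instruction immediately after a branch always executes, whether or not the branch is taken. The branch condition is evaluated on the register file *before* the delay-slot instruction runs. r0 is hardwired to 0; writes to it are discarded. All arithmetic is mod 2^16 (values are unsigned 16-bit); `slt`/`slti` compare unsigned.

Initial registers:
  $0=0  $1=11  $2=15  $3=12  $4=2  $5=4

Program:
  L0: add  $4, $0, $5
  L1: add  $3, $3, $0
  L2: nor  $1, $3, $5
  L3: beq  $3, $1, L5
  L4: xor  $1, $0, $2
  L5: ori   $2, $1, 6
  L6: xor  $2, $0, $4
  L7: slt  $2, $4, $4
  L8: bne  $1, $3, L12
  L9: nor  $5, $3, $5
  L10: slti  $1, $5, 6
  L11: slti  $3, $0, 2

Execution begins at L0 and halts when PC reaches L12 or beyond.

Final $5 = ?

65523

[0] add  $4, $0, $5  →  {$0:0, $1:11, $2:15, $3:12, $4:4, $5:4}
[1] add  $3, $3, $0  →  {$0:0, $1:11, $2:15, $3:12, $4:4, $5:4}
[2] nor  $1, $3, $5  →  {$0:0, $1:65523, $2:15, $3:12, $4:4, $5:4}
[3] beq  $3, $1, L5  →  {$0:0, $1:65523, $2:15, $3:12, $4:4, $5:4}  ⟨branch fallthrough⟩
[4] xor  $1, $0, $2  →  {$0:0, $1:15, $2:15, $3:12, $4:4, $5:4}
[5] ori   $2, $1, 6  →  {$0:0, $1:15, $2:15, $3:12, $4:4, $5:4}
[6] xor  $2, $0, $4  →  {$0:0, $1:15, $2:4, $3:12, $4:4, $5:4}
[7] slt  $2, $4, $4  →  {$0:0, $1:15, $2:0, $3:12, $4:4, $5:4}
[8] bne  $1, $3, L12  →  {$0:0, $1:15, $2:0, $3:12, $4:4, $5:4}  ⟨branch taken⟩
[9] nor  $5, $3, $5  →  {$0:0, $1:15, $2:0, $3:12, $4:4, $5:65523}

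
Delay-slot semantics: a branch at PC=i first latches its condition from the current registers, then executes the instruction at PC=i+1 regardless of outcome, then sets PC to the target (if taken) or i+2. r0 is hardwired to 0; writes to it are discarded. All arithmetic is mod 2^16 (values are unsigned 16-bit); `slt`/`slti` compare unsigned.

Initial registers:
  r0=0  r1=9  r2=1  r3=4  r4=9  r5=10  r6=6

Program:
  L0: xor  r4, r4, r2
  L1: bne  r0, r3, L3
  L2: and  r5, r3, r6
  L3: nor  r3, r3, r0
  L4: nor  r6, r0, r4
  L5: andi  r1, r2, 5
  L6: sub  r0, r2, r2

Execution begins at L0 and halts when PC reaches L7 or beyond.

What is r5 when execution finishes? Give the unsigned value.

4

PC=0  xor  r4, r4, r2        | r0=0 r1=9 r2=1 r3=4 r4=8 r5=10 r6=6
PC=1  bne  r0, r3, L3        | r0=0 r1=9 r2=1 r3=4 r4=8 r5=10 r6=6  [TAKEN]
PC=2  and  r5, r3, r6        | r0=0 r1=9 r2=1 r3=4 r4=8 r5=4 r6=6
PC=3  nor  r3, r3, r0        | r0=0 r1=9 r2=1 r3=65531 r4=8 r5=4 r6=6
PC=4  nor  r6, r0, r4        | r0=0 r1=9 r2=1 r3=65531 r4=8 r5=4 r6=65527
PC=5  andi  r1, r2, 5        | r0=0 r1=1 r2=1 r3=65531 r4=8 r5=4 r6=65527
PC=6  sub  r0, r2, r2        | r0=0 r1=1 r2=1 r3=65531 r4=8 r5=4 r6=65527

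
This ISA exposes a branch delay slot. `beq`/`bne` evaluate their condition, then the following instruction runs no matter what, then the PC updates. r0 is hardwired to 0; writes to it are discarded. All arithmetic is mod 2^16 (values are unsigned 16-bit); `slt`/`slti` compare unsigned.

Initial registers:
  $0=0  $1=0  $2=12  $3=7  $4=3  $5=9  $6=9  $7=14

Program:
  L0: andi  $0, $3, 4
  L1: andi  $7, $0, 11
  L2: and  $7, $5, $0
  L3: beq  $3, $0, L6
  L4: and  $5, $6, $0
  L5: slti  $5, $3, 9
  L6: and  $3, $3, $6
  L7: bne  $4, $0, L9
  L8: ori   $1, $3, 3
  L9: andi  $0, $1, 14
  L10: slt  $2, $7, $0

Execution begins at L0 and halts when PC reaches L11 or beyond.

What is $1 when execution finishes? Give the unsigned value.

#0 andi  $0, $3, 4 ; 0/0/12/7/3/9/9/14
#1 andi  $7, $0, 11 ; 0/0/12/7/3/9/9/0
#2 and  $7, $5, $0 ; 0/0/12/7/3/9/9/0
#3 beq  $3, $0, L6 ; 0/0/12/7/3/9/9/0 ; →fallthru
#4 and  $5, $6, $0 ; 0/0/12/7/3/0/9/0
#5 slti  $5, $3, 9 ; 0/0/12/7/3/1/9/0
#6 and  $3, $3, $6 ; 0/0/12/1/3/1/9/0
#7 bne  $4, $0, L9 ; 0/0/12/1/3/1/9/0 ; →target
#8 ori   $1, $3, 3 ; 0/3/12/1/3/1/9/0
#9 andi  $0, $1, 14 ; 0/3/12/1/3/1/9/0
#10 slt  $2, $7, $0 ; 0/3/0/1/3/1/9/0

3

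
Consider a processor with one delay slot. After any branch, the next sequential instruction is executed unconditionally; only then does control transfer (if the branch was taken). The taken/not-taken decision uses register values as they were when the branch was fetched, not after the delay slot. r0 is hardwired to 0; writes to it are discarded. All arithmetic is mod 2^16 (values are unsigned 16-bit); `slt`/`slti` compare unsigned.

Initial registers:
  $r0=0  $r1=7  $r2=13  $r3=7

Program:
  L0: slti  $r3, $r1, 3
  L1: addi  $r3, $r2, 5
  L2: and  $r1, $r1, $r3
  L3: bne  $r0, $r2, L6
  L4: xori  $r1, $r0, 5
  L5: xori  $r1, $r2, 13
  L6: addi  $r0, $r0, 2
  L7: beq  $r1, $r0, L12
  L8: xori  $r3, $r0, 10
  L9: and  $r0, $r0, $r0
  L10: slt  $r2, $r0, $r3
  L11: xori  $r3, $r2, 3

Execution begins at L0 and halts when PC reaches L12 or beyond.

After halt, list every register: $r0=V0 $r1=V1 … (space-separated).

#0 slti  $r3, $r1, 3 ; 0/7/13/0
#1 addi  $r3, $r2, 5 ; 0/7/13/18
#2 and  $r1, $r1, $r3 ; 0/2/13/18
#3 bne  $r0, $r2, L6 ; 0/2/13/18 ; →target
#4 xori  $r1, $r0, 5 ; 0/5/13/18
#6 addi  $r0, $r0, 2 ; 0/5/13/18
#7 beq  $r1, $r0, L12 ; 0/5/13/18 ; →fallthru
#8 xori  $r3, $r0, 10 ; 0/5/13/10
#9 and  $r0, $r0, $r0 ; 0/5/13/10
#10 slt  $r2, $r0, $r3 ; 0/5/1/10
#11 xori  $r3, $r2, 3 ; 0/5/1/2

$r0=0 $r1=5 $r2=1 $r3=2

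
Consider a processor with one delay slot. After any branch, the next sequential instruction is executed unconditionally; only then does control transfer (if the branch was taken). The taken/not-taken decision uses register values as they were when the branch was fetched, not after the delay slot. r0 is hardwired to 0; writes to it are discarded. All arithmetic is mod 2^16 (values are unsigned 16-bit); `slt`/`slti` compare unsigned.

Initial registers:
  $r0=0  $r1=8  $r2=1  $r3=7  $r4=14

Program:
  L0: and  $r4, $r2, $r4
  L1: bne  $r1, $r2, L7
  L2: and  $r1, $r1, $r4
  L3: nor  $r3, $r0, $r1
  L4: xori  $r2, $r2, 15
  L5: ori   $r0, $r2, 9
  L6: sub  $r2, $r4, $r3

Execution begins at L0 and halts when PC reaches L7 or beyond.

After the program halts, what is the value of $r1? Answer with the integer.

#0 and  $r4, $r2, $r4 ; 0/8/1/7/0
#1 bne  $r1, $r2, L7 ; 0/8/1/7/0 ; →target
#2 and  $r1, $r1, $r4 ; 0/0/1/7/0

0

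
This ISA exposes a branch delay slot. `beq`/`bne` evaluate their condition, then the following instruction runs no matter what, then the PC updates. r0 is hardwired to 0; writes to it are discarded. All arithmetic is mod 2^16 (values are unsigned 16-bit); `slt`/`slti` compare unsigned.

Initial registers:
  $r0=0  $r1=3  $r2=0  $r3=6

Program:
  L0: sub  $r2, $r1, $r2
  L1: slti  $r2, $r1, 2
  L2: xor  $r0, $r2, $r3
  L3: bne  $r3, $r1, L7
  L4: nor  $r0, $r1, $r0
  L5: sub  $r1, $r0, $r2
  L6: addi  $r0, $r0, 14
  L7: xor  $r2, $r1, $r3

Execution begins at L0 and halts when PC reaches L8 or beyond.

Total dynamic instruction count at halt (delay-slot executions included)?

6

#0 sub  $r2, $r1, $r2 ; 0/3/3/6
#1 slti  $r2, $r1, 2 ; 0/3/0/6
#2 xor  $r0, $r2, $r3 ; 0/3/0/6
#3 bne  $r3, $r1, L7 ; 0/3/0/6 ; →target
#4 nor  $r0, $r1, $r0 ; 0/3/0/6
#7 xor  $r2, $r1, $r3 ; 0/3/5/6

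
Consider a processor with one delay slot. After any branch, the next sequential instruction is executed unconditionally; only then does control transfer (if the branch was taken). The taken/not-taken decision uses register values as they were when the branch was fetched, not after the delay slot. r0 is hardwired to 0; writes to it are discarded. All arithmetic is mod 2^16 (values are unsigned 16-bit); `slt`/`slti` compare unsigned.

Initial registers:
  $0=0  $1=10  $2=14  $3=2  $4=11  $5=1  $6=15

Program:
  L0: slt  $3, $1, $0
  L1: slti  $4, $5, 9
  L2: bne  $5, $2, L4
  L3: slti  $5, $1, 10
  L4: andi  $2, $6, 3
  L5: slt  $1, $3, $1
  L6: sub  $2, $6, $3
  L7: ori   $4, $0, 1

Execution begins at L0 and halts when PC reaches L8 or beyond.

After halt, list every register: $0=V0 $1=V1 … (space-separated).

$0=0 $1=1 $2=15 $3=0 $4=1 $5=0 $6=15

  step pc=0: slt  $3, $1, $0  regs=(0,10,14,0,11,1,15)
  step pc=1: slti  $4, $5, 9  regs=(0,10,14,0,1,1,15)
  step pc=2: bne  $5, $2, L4  cond=T  regs=(0,10,14,0,1,1,15)
  step pc=3: slti  $5, $1, 10  regs=(0,10,14,0,1,0,15)
  step pc=4: andi  $2, $6, 3  regs=(0,10,3,0,1,0,15)
  step pc=5: slt  $1, $3, $1  regs=(0,1,3,0,1,0,15)
  step pc=6: sub  $2, $6, $3  regs=(0,1,15,0,1,0,15)
  step pc=7: ori   $4, $0, 1  regs=(0,1,15,0,1,0,15)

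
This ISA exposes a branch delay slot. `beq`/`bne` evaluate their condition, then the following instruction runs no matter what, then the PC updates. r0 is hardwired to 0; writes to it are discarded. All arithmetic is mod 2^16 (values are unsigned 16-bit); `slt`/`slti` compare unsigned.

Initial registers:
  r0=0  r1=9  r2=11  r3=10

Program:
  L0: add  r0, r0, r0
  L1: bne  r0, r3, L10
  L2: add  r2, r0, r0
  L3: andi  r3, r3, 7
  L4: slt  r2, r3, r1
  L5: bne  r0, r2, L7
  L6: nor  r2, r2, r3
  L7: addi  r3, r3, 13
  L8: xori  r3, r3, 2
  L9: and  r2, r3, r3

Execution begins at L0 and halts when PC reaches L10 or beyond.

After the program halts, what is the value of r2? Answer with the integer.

  step pc=0: add  r0, r0, r0  regs=(0,9,11,10)
  step pc=1: bne  r0, r3, L10  cond=T  regs=(0,9,11,10)
  step pc=2: add  r2, r0, r0  regs=(0,9,0,10)

0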